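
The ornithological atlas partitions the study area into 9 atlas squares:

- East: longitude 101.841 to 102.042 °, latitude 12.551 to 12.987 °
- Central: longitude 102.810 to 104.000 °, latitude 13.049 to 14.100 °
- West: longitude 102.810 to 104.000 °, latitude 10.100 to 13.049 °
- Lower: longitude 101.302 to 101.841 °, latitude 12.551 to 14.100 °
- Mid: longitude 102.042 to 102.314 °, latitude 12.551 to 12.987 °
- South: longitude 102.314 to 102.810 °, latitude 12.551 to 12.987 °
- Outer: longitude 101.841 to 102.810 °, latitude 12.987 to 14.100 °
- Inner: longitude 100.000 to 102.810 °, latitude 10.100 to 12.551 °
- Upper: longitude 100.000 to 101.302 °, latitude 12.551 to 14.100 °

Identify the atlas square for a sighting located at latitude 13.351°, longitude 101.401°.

The point has longitude = 101.401 and latitude = 13.351.
Only Lower satisfies 101.302 ≤ longitude ≤ 101.841 and 12.551 ≤ latitude ≤ 14.100.

Lower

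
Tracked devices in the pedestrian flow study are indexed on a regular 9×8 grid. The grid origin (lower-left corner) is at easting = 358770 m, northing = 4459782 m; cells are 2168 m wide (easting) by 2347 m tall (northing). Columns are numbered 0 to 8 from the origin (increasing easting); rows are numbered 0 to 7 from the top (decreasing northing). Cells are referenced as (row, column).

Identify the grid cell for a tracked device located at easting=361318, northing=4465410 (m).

Column index: ⌊(361318 − 358770) / 2168⌋ = ⌊1.175⌋ = 1
Row offset from origin: ⌊(4465410 − 4459782) / 2347⌋ = ⌊2.398⌋ = 2 → row 5 (counted from top)

(5, 1)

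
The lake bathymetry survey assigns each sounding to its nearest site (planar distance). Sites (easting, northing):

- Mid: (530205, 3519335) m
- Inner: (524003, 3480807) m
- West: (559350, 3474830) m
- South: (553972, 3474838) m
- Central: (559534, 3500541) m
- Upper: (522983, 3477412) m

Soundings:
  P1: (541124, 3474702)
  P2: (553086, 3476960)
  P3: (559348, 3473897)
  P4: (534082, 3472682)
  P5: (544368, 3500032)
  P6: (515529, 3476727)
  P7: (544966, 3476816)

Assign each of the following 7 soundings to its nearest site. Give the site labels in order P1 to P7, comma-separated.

South, South, West, Upper, Central, Upper, South

P1 → South (d²=165089600.00)
P2 → South (d²=5287880.00)
P3 → West (d²=870493.00)
P4 → Upper (d²=145560701.00)
P5 → Central (d²=230266637.00)
P6 → Upper (d²=56031341.00)
P7 → South (d²=85020520.00)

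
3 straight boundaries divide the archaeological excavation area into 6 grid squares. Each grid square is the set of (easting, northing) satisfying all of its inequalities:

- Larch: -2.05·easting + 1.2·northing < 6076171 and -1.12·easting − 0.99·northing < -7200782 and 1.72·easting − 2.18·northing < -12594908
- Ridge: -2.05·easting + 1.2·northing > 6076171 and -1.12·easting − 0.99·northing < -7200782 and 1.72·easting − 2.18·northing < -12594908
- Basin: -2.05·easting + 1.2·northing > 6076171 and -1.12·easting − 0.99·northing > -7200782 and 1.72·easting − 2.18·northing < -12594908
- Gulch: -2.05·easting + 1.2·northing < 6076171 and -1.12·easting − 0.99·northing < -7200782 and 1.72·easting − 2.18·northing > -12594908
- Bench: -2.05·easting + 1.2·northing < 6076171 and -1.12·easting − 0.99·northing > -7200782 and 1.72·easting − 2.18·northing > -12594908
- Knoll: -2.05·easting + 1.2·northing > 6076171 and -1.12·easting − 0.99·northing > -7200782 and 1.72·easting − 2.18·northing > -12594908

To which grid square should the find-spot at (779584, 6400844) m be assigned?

Ridge

-2.05·779584 + 1.2·6400844 = 6082865.600, which is > 6076171
-1.12·779584 − 0.99·6400844 = -7209969.640, which is < -7200782
1.72·779584 − 2.18·6400844 = -12612955.440, which is < -12594908
This sign pattern matches Ridge.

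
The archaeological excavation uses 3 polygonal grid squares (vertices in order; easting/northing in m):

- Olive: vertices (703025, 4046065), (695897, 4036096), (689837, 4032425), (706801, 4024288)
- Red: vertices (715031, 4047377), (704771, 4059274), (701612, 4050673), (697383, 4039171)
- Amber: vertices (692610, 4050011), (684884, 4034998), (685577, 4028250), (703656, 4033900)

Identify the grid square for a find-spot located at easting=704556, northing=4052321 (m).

Cast a ray rightward from (704556, 4052321). For each polygon, the edges (by vertex number in listed order) whose endpoints lie on opposite sides of northing = 4052321, where each meets that height, and whether that is right or left of the point:
Olive: no edge straddles that height → 0 crossings.
Red: 1–2 at easting≈710767.3 (right), 2–3 at easting≈702217.3 (left) → 1 crossing.
Amber: no edge straddles that height → 0 crossings.
Only Red has an odd count, so the point is inside Red.

Red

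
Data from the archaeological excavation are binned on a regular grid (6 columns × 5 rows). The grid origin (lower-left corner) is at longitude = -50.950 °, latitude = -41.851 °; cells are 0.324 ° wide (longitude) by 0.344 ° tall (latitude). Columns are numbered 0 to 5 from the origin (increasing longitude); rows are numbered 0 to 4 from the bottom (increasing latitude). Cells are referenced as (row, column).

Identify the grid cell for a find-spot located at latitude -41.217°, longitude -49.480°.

Column index: ⌊(-49.480 − -50.950) / 0.324⌋ = ⌊4.537⌋ = 4
Row offset from origin: ⌊(-41.217 − -41.851) / 0.344⌋ = ⌊1.843⌋ = 1 → row 1

(1, 4)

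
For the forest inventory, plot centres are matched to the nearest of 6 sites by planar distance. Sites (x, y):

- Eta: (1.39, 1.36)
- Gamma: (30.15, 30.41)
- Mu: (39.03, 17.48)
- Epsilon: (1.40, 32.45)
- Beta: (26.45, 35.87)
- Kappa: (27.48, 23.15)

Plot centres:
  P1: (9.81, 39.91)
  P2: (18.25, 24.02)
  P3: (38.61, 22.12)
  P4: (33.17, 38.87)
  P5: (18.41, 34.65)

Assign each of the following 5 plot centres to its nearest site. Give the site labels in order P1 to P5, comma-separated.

Epsilon, Kappa, Mu, Beta, Beta

P1 → Epsilon (d²=126.38)
P2 → Kappa (d²=85.95)
P3 → Mu (d²=21.71)
P4 → Beta (d²=54.16)
P5 → Beta (d²=66.13)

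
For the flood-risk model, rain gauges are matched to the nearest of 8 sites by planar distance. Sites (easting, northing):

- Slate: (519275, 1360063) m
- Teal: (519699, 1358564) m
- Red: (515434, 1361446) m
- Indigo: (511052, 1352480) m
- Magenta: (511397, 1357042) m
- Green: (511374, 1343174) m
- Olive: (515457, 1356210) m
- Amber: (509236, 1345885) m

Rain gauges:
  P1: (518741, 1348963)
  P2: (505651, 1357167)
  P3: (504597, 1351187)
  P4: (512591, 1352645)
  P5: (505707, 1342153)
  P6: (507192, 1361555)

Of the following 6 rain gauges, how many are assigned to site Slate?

0

P1 → Olive
P2 → Magenta
P3 → Indigo
P4 → Indigo
P5 → Amber
P6 → Magenta
0 of the 6 go to Slate.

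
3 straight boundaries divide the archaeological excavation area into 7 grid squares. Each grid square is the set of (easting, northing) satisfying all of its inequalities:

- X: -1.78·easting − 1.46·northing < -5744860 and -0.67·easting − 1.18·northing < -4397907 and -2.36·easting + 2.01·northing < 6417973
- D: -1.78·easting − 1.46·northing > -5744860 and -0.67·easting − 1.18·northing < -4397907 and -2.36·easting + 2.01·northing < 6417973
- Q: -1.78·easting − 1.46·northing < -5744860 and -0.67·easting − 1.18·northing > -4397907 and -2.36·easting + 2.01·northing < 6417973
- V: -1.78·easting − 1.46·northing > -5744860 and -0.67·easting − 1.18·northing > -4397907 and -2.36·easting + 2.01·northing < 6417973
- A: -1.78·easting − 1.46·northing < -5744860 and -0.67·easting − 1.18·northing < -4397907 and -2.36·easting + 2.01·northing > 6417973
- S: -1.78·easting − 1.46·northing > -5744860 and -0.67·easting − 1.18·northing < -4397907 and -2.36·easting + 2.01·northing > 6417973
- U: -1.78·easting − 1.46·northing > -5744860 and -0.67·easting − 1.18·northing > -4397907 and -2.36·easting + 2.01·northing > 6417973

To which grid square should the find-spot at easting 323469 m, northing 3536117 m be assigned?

-1.78·323469 − 1.46·3536117 = -5738505.640, which is > -5744860
-0.67·323469 − 1.18·3536117 = -4389342.290, which is > -4397907
-2.36·323469 + 2.01·3536117 = 6344208.330, which is < 6417973
This sign pattern matches V.

V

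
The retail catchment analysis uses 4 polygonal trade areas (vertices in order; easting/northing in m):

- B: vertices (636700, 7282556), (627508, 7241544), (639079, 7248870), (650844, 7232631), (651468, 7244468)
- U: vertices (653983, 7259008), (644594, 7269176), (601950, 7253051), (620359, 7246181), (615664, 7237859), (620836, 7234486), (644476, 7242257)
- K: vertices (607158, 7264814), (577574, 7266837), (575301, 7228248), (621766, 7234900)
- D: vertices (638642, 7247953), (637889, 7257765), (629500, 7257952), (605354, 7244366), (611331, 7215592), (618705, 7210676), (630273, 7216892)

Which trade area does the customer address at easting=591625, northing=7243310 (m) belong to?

Cast a ray rightward from (591625, 7243310). For each polygon, the edges (by vertex number in listed order) whose endpoints lie on opposite sides of northing = 7243310, where each meets that height, and whether that is right or left of the point:
B: 1–2 at easting≈627903.8 (right), 2–3 at easting≈630297.3 (right), 3–4 at easting≈643107.2 (right), 4–5 at easting≈651407.0 (right) → 4 crossings.
U: 4–5 at easting≈618739.3 (right), 7–1 at easting≈645073.6 (right) → 2 crossings.
K: 2–3 at easting≈576188.2 (left), 4–1 at easting≈617659.1 (right) → 1 crossing.
D: 4–5 at easting≈605573.4 (right), 7–1 at easting≈637391.0 (right) → 2 crossings.
Only K has an odd count, so the point is inside K.

K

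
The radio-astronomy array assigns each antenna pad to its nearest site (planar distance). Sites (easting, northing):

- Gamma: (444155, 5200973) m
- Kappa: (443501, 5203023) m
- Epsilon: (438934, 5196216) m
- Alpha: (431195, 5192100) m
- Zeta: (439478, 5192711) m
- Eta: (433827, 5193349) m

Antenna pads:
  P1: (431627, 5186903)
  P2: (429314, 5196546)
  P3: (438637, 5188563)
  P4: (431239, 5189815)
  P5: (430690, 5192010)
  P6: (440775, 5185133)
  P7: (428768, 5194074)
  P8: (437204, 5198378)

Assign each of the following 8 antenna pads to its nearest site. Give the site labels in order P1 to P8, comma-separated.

P1 → Alpha (d²=27195433.00)
P2 → Alpha (d²=23305077.00)
P3 → Zeta (d²=17913185.00)
P4 → Alpha (d²=5223161.00)
P5 → Alpha (d²=263125.00)
P6 → Zeta (d²=59108293.00)
P7 → Alpha (d²=9787005.00)
P8 → Epsilon (d²=7667144.00)

Alpha, Alpha, Zeta, Alpha, Alpha, Zeta, Alpha, Epsilon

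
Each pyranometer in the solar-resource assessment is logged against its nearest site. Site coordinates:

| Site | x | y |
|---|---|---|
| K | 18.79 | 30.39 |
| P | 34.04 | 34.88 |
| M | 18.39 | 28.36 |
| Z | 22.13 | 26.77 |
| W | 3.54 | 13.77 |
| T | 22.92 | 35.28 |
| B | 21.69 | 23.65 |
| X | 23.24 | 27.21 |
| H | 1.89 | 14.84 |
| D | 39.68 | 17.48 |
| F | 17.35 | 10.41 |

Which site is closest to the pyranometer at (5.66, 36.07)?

Squared distances to each site:
K: 204.659; P: 806.841; M: 221.497; Z: 357.751; W: 501.784; T: 298.532; B: 411.217; X: 387.556; H: 464.926; D: 1502.948; F: 795.092.
Minimum at K.

K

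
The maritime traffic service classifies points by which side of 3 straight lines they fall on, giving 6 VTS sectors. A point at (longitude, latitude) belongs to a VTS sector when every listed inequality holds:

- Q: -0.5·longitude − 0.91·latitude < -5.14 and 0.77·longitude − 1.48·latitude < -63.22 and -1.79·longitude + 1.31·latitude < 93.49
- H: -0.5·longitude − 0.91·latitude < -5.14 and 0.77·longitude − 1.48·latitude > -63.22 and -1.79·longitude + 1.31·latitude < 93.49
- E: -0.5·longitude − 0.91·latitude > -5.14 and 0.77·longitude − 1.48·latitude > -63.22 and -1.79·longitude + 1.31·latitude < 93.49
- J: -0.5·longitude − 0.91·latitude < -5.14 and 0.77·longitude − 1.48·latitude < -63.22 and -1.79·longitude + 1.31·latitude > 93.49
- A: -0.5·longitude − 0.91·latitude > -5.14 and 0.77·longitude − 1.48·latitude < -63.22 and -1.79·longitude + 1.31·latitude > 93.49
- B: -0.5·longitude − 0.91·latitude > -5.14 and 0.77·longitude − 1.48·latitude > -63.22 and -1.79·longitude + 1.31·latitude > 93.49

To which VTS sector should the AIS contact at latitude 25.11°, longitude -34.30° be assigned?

-0.5·-34.30 − 0.91·25.11 = -5.700, which is < -5.14
0.77·-34.30 − 1.48·25.11 = -63.574, which is < -63.22
-1.79·-34.30 + 1.31·25.11 = 94.291, which is > 93.49
This sign pattern matches J.

J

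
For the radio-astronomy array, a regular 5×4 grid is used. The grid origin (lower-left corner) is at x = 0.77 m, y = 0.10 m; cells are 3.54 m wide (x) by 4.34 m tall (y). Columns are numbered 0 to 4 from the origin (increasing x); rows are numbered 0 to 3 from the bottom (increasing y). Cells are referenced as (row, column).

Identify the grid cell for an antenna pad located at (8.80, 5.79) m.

Column index: ⌊(8.80 − 0.77) / 3.54⌋ = ⌊2.268⌋ = 2
Row offset from origin: ⌊(5.79 − 0.10) / 4.34⌋ = ⌊1.311⌋ = 1 → row 1

(1, 2)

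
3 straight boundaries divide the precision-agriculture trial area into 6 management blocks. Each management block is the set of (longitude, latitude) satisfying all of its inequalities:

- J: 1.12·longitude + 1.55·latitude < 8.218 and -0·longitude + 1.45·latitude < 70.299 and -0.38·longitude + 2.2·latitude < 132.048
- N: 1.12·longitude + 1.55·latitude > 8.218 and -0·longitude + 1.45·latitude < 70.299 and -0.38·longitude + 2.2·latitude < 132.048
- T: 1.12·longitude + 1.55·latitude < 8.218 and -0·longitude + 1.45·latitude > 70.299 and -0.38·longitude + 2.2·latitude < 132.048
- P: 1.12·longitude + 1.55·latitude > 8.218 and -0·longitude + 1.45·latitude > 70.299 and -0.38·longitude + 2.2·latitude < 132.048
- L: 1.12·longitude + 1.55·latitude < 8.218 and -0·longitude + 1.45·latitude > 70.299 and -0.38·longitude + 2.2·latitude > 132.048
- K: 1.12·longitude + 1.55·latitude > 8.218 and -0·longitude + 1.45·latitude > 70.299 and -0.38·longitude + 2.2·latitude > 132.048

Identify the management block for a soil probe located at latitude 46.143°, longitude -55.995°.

N

1.12·-55.995 + 1.55·46.143 = 8.807, which is > 8.218
-0·-55.995 + 1.45·46.143 = 66.907, which is < 70.299
-0.38·-55.995 + 2.2·46.143 = 122.793, which is < 132.048
This sign pattern matches N.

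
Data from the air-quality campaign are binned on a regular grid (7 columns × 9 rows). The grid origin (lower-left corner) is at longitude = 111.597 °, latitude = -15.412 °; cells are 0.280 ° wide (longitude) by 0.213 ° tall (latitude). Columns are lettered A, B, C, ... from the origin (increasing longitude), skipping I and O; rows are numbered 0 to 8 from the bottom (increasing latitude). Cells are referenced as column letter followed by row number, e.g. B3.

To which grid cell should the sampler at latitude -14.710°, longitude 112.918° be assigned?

E3

Column index: ⌊(112.918 − 111.597) / 0.280⌋ = ⌊4.718⌋ = 4 → column E
Row offset from origin: ⌊(-14.710 − -15.412) / 0.213⌋ = ⌊3.296⌋ = 3 → row 3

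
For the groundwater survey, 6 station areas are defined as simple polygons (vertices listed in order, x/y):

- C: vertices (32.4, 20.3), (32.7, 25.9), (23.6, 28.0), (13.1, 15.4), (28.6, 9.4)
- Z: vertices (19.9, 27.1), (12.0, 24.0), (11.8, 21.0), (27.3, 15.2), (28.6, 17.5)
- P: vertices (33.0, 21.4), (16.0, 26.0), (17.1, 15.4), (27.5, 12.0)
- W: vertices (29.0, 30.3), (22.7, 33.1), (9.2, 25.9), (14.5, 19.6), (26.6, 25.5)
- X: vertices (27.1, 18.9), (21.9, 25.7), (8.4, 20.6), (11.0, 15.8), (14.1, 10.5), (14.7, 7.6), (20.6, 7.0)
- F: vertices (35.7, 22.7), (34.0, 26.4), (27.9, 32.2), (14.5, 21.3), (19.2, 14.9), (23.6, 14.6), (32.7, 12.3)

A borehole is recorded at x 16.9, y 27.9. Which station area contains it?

W

Cast a ray rightward from (16.9, 27.9). For each polygon, the edges (by vertex number in listed order) whose endpoints lie on opposite sides of y = 27.9, where each meets that height, and whether that is right or left of the point:
C: 2–3 at x≈24.03 (right), 3–4 at x≈23.52 (right) → 2 crossings.
Z: no edge straddles that height → 0 crossings.
P: no edge straddles that height → 0 crossings.
W: 2–3 at x≈12.95 (left), 5–1 at x≈27.80 (right) → 1 crossing.
X: no edge straddles that height → 0 crossings.
F: 2–3 at x≈32.42 (right), 3–4 at x≈22.61 (right) → 2 crossings.
Only W has an odd count, so the point is inside W.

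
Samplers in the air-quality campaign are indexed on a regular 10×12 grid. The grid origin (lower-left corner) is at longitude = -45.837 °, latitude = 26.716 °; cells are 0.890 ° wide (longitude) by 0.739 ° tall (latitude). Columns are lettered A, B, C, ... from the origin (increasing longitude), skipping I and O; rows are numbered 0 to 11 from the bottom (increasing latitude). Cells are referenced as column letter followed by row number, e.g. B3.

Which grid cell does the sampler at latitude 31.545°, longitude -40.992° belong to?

F6

Column index: ⌊(-40.992 − -45.837) / 0.890⌋ = ⌊5.444⌋ = 5 → column F
Row offset from origin: ⌊(31.545 − 26.716) / 0.739⌋ = ⌊6.535⌋ = 6 → row 6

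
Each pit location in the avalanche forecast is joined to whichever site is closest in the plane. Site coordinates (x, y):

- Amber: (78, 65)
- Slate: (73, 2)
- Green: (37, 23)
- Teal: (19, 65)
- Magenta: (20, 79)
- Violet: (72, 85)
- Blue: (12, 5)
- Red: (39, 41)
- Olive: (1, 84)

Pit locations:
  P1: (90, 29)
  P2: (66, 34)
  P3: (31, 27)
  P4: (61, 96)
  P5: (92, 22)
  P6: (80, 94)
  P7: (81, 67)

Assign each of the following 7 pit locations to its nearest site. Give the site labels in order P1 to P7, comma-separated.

Slate, Red, Green, Violet, Slate, Violet, Amber

P1 → Slate (d²=1018.00)
P2 → Red (d²=778.00)
P3 → Green (d²=52.00)
P4 → Violet (d²=242.00)
P5 → Slate (d²=761.00)
P6 → Violet (d²=145.00)
P7 → Amber (d²=13.00)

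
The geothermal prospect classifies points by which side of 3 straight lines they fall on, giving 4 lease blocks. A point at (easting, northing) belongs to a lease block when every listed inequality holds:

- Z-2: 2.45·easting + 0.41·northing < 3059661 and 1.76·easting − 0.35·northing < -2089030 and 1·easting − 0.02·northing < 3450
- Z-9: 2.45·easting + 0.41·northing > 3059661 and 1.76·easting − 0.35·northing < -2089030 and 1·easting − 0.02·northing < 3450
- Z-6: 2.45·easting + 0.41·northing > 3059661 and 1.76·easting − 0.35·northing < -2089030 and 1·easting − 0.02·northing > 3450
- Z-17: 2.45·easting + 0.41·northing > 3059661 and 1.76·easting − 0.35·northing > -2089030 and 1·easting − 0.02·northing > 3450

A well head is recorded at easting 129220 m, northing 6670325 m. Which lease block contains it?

2.45·129220 + 0.41·6670325 = 3051422.250, which is < 3059661
1.76·129220 − 0.35·6670325 = -2107186.550, which is < -2089030
1·129220 − 0.02·6670325 = -4186.500, which is < 3450
This sign pattern matches Z-2.

Z-2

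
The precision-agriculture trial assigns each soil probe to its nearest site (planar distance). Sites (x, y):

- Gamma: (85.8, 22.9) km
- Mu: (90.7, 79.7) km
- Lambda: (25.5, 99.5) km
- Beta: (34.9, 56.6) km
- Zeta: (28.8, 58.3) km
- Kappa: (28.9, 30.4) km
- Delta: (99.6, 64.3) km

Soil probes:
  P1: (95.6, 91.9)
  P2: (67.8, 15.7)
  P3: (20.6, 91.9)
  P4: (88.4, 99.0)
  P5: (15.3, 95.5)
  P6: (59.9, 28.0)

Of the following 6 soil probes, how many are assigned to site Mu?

2

P1 → Mu
P2 → Gamma
P3 → Lambda
P4 → Mu
P5 → Lambda
P6 → Gamma
2 of the 6 go to Mu.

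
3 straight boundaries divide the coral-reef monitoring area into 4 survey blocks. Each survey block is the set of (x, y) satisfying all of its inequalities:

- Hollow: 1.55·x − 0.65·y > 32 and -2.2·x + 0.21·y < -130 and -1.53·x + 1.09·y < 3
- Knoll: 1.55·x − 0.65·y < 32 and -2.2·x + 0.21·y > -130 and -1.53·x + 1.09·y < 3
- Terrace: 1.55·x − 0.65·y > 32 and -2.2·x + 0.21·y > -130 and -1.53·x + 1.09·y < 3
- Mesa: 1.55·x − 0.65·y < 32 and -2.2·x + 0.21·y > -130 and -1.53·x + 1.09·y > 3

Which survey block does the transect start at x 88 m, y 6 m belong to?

Hollow

1.55·88 − 0.65·6 = 132.500, which is > 32
-2.2·88 + 0.21·6 = -192.340, which is < -130
-1.53·88 + 1.09·6 = -128.100, which is < 3
This sign pattern matches Hollow.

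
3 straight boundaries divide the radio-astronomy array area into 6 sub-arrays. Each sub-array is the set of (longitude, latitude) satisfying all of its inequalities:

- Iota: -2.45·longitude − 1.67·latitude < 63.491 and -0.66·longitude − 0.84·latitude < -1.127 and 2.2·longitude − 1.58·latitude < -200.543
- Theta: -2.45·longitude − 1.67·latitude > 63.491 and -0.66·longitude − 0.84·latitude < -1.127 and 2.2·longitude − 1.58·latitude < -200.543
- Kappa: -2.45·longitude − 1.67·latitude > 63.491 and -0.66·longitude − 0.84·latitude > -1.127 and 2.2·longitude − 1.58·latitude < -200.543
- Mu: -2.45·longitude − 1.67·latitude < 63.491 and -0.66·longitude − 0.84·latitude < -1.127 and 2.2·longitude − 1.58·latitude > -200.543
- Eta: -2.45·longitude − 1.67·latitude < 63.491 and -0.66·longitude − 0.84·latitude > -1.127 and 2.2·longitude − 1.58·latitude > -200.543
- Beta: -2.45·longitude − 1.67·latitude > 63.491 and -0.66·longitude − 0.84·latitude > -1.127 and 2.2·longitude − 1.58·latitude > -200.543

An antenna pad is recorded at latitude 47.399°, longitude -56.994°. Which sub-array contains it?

-2.45·-56.994 − 1.67·47.399 = 60.479, which is < 63.491
-0.66·-56.994 − 0.84·47.399 = -2.199, which is < -1.127
2.2·-56.994 − 1.58·47.399 = -200.277, which is > -200.543
This sign pattern matches Mu.

Mu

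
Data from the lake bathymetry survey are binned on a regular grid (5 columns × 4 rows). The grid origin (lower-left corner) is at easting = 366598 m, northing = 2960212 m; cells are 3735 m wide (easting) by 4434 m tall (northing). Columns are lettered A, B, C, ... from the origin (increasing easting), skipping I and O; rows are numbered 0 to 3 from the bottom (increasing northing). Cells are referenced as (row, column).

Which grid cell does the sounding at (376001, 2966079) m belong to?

Column index: ⌊(376001 − 366598) / 3735⌋ = ⌊2.518⌋ = 2 → column C
Row offset from origin: ⌊(2966079 − 2960212) / 4434⌋ = ⌊1.323⌋ = 1 → row 1

(1, C)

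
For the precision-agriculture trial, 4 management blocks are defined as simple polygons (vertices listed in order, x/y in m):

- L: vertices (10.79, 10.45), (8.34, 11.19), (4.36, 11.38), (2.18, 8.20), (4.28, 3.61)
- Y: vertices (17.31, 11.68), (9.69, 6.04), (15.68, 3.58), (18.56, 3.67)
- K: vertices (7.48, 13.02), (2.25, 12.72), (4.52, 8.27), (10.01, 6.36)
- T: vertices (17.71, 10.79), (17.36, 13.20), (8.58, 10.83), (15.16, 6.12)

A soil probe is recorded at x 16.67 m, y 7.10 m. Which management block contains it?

Y

Cast a ray rightward from (16.67, 7.10). For each polygon, the edges (by vertex number in listed order) whose endpoints lie on opposite sides of y = 7.10, where each meets that height, and whether that is right or left of the point:
L: 4–5 at x≈2.683 (left), 5–1 at x≈7.602 (left) → 0 crossings.
Y: 1–2 at x≈11.122 (left), 4–1 at x≈18.025 (right) → 1 crossing.
K: 3–4 at x≈7.883 (left), 4–1 at x≈9.729 (left) → 0 crossings.
T: 3–4 at x≈13.791 (left), 4–1 at x≈15.695 (left) → 0 crossings.
Only Y has an odd count, so the point is inside Y.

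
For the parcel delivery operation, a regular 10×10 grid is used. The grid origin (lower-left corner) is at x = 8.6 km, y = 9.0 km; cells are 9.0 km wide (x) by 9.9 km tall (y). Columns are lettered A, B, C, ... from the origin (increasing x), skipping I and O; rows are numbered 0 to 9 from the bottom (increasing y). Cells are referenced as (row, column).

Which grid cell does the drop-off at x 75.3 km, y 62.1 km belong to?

Column index: ⌊(75.3 − 8.6) / 9.0⌋ = ⌊7.411⌋ = 7 → column H
Row offset from origin: ⌊(62.1 − 9.0) / 9.9⌋ = ⌊5.364⌋ = 5 → row 5

(5, H)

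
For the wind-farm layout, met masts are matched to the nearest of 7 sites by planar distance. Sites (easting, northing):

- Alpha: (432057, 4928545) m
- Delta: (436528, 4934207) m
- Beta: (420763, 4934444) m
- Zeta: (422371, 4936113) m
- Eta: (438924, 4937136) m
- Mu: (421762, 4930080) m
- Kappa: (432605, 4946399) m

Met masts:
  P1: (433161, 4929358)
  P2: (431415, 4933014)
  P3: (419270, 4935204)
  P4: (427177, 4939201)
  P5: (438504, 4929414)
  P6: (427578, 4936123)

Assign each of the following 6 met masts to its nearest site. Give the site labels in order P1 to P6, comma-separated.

Alpha, Alpha, Beta, Zeta, Delta, Zeta

P1 → Alpha (d²=1879785.00)
P2 → Alpha (d²=20384125.00)
P3 → Beta (d²=2806649.00)
P4 → Zeta (d²=32633380.00)
P5 → Delta (d²=26877425.00)
P6 → Zeta (d²=27112949.00)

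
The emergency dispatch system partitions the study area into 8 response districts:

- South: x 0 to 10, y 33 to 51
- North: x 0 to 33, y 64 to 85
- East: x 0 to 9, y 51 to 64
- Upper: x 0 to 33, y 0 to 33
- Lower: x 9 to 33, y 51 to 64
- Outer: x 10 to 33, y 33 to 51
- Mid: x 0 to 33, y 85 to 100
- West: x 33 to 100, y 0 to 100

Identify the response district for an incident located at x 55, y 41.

West

The point has x = 55 and y = 41.
Only West satisfies 33 ≤ x ≤ 100 and 0 ≤ y ≤ 100.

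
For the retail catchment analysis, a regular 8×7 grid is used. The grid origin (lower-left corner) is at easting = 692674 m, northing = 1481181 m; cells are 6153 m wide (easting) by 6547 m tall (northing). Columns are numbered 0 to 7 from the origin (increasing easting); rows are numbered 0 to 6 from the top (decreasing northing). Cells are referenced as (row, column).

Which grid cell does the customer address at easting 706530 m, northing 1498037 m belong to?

Column index: ⌊(706530 − 692674) / 6153⌋ = ⌊2.252⌋ = 2
Row offset from origin: ⌊(1498037 − 1481181) / 6547⌋ = ⌊2.575⌋ = 2 → row 4 (counted from top)

(4, 2)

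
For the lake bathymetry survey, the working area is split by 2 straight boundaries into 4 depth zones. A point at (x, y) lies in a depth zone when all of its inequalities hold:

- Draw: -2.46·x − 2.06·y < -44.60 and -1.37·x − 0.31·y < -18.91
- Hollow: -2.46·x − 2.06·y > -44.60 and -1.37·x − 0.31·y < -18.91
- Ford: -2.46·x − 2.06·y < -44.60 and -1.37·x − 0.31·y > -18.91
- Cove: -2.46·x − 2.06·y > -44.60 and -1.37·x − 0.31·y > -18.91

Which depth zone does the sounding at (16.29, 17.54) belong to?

-2.46·16.29 − 2.06·17.54 = -76.206, which is < -44.60
-1.37·16.29 − 0.31·17.54 = -27.755, which is < -18.91
This sign pattern matches Draw.

Draw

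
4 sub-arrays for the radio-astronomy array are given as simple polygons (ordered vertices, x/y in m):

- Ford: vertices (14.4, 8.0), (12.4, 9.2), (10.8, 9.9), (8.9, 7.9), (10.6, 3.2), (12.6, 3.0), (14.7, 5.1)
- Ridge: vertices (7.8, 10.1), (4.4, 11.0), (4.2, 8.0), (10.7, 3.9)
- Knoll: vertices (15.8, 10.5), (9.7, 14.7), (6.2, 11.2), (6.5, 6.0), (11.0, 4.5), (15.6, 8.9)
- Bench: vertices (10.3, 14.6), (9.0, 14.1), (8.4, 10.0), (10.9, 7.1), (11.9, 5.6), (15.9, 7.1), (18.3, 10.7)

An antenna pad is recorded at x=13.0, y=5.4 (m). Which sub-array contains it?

Ford

Cast a ray rightward from (13.0, 5.4). For each polygon, the edges (by vertex number in listed order) whose endpoints lie on opposite sides of y = 5.4, where each meets that height, and whether that is right or left of the point:
Ford: 4–5 at x≈9.80 (left), 7–1 at x≈14.67 (right) → 1 crossing.
Ridge: 3–4 at x≈8.32 (left), 4–1 at x≈10.00 (left) → 0 crossings.
Knoll: 4–5 at x≈8.30 (left), 5–6 at x≈11.94 (left) → 0 crossings.
Bench: no edge straddles that height → 0 crossings.
Only Ford has an odd count, so the point is inside Ford.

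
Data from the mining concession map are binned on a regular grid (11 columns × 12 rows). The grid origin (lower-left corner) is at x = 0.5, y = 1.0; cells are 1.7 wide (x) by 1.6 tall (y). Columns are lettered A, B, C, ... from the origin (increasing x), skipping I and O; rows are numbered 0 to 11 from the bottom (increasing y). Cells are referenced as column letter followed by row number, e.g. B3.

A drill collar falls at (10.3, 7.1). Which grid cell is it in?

F3

Column index: ⌊(10.3 − 0.5) / 1.7⌋ = ⌊5.765⌋ = 5 → column F
Row offset from origin: ⌊(7.1 − 1.0) / 1.6⌋ = ⌊3.812⌋ = 3 → row 3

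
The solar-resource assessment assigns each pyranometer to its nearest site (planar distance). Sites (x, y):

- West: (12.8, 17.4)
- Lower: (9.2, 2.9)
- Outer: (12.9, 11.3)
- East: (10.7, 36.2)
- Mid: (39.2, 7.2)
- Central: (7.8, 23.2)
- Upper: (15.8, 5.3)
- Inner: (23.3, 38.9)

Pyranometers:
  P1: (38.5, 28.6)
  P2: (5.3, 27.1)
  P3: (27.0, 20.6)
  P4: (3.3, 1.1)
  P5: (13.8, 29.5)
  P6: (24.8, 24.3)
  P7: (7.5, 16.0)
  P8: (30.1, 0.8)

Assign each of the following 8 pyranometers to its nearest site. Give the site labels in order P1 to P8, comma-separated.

Inner, Central, West, Lower, East, West, West, Mid

P1 → Inner (d²=337.13)
P2 → Central (d²=21.46)
P3 → West (d²=211.88)
P4 → Lower (d²=38.05)
P5 → East (d²=54.50)
P6 → West (d²=191.61)
P7 → West (d²=30.05)
P8 → Mid (d²=123.77)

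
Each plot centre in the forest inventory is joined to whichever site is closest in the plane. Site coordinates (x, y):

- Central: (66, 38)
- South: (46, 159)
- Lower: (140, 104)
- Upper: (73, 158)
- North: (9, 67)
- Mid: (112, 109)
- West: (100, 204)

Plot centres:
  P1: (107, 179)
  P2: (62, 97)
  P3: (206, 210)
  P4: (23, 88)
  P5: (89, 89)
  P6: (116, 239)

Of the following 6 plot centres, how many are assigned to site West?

P1 → West
P2 → Mid
P3 → West
P4 → North
P5 → Mid
P6 → West
3 of the 6 go to West.

3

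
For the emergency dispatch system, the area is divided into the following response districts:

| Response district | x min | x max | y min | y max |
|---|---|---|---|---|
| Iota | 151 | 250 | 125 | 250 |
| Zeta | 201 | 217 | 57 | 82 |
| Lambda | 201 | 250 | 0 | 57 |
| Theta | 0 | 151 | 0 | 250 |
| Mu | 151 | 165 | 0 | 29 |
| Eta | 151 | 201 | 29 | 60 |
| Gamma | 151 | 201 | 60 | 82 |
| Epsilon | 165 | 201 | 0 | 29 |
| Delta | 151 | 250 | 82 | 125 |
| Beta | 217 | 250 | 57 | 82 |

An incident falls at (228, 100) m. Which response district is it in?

The point has x = 228 and y = 100.
Only Delta satisfies 151 ≤ x ≤ 250 and 82 ≤ y ≤ 125.

Delta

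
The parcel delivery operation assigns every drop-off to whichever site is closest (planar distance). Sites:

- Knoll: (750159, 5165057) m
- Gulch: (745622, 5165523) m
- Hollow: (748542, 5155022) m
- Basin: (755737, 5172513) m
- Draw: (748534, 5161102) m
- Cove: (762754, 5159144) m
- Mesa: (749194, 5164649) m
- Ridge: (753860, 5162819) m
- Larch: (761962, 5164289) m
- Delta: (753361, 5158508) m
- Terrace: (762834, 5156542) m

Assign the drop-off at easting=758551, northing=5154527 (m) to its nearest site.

Squared distances to each site:
Knoll: 181306564.000; Gulch: 288071057.000; Hollow: 100425106.000; Basin: 331414792.000; Draw: 143570914.000; Cove: 38981898.000; Mesa: 190008333.000; Ridge: 90762745.000; Larch: 106931565.000; Delta: 42784461.000; Terrace: 22404314.000.
Minimum at Terrace.

Terrace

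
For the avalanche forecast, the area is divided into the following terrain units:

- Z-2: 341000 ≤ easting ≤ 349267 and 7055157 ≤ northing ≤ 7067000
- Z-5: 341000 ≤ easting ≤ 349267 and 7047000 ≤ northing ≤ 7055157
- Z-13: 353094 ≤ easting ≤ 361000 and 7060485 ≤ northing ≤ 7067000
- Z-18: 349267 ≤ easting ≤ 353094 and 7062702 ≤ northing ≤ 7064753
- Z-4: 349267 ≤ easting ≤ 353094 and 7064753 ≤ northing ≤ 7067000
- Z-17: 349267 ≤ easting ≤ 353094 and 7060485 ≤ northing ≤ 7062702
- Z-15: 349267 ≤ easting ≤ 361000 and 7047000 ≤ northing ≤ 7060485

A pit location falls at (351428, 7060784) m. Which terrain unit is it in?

Z-17

The point has easting = 351428 and northing = 7060784.
Only Z-17 satisfies 349267 ≤ easting ≤ 353094 and 7060485 ≤ northing ≤ 7062702.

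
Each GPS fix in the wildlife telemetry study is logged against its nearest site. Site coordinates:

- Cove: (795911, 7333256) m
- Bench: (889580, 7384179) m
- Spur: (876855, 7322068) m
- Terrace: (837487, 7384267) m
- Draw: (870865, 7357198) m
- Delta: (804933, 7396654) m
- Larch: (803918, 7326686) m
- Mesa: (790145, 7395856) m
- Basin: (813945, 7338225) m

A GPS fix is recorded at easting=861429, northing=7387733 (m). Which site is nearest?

Squared distances to each site:
Cove: 7260351853.000; Bench: 805109717.000; Spur: 4549853701.000; Terrace: 585232520.000; Draw: 1021424321.000; Delta: 3271382257.000; Larch: 7034251330.000; Mesa: 5147391785.000; Basin: 4705772320.000.
Minimum at Terrace.

Terrace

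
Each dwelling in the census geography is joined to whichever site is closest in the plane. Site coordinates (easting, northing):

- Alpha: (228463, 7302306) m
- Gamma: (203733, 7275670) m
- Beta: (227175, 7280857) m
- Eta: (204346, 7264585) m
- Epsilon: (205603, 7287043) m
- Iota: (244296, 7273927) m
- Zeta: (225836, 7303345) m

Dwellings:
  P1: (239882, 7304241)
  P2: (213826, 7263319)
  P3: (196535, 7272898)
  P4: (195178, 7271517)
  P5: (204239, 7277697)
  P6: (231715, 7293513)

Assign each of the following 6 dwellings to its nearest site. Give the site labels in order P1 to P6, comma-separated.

P1 → Alpha (d²=134137786.00)
P2 → Eta (d²=91473156.00)
P3 → Gamma (d²=59495188.00)
P4 → Gamma (d²=90435434.00)
P5 → Gamma (d²=4364765.00)
P6 → Alpha (d²=87892353.00)

Alpha, Eta, Gamma, Gamma, Gamma, Alpha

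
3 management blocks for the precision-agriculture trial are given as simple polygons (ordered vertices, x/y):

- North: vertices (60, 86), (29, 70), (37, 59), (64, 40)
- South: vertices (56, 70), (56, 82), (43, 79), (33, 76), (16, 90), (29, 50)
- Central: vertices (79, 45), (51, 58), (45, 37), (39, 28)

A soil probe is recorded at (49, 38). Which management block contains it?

Central

Cast a ray rightward from (49, 38). For each polygon, the edges (by vertex number in listed order) whose endpoints lie on opposite sides of y = 38, where each meets that height, and whether that is right or left of the point:
North: no edge straddles that height → 0 crossings.
South: no edge straddles that height → 0 crossings.
Central: 2–3 at x≈45.3 (left), 4–1 at x≈62.5 (right) → 1 crossing.
Only Central has an odd count, so the point is inside Central.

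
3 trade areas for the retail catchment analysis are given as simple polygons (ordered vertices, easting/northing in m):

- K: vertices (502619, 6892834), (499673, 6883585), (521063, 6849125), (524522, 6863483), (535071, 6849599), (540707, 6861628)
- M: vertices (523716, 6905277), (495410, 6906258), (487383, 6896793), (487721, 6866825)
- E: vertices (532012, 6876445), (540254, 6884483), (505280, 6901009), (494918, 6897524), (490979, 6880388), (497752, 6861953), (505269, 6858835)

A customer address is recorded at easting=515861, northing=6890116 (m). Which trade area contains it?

E

Cast a ray rightward from (515861, 6890116). For each polygon, the edges (by vertex number in listed order) whose endpoints lie on opposite sides of northing = 6890116, where each meets that height, and whether that is right or left of the point:
K: 1–2 at easting≈501753.3 (left), 6–1 at easting≈505936.4 (left) → 0 crossings.
M: 3–4 at easting≈487458.3 (left), 4–1 at easting≈509523.8 (left) → 0 crossings.
E: 2–3 at easting≈528332.9 (right), 4–5 at easting≈493215.1 (left) → 1 crossing.
Only E has an odd count, so the point is inside E.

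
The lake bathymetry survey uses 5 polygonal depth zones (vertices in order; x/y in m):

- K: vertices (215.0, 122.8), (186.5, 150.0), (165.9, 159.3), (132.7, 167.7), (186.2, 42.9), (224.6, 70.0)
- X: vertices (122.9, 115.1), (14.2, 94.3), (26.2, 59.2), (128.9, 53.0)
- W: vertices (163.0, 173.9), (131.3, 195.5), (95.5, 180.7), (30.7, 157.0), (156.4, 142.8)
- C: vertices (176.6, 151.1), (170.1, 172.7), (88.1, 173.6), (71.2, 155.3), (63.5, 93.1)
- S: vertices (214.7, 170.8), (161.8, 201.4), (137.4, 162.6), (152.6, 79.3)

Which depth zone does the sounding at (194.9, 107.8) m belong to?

K

Cast a ray rightward from (194.9, 107.8). For each polygon, the edges (by vertex number in listed order) whose endpoints lie on opposite sides of y = 107.8, where each meets that height, and whether that is right or left of the point:
K: 4–5 at x≈158.38 (left), 6–1 at x≈217.73 (right) → 1 crossing.
X: 1–2 at x≈84.75 (left), 4–1 at x≈123.61 (left) → 0 crossings.
W: no edge straddles that height → 0 crossings.
C: 4–5 at x≈65.32 (left), 5–1 at x≈92.17 (left) → 0 crossings.
S: 3–4 at x≈147.40 (left), 4–1 at x≈171.94 (left) → 0 crossings.
Only K has an odd count, so the point is inside K.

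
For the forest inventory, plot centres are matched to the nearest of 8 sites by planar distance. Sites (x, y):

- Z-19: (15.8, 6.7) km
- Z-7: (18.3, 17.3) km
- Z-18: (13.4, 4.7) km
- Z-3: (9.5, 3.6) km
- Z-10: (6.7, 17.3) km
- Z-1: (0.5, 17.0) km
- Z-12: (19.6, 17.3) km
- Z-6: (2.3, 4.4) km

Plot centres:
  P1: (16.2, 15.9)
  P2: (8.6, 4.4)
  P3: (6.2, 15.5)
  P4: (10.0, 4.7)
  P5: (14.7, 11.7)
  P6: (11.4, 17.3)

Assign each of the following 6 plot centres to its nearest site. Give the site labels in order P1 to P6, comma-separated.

Z-7, Z-3, Z-10, Z-3, Z-19, Z-10

P1 → Z-7 (d²=6.37)
P2 → Z-3 (d²=1.45)
P3 → Z-10 (d²=3.49)
P4 → Z-3 (d²=1.46)
P5 → Z-19 (d²=26.21)
P6 → Z-10 (d²=22.09)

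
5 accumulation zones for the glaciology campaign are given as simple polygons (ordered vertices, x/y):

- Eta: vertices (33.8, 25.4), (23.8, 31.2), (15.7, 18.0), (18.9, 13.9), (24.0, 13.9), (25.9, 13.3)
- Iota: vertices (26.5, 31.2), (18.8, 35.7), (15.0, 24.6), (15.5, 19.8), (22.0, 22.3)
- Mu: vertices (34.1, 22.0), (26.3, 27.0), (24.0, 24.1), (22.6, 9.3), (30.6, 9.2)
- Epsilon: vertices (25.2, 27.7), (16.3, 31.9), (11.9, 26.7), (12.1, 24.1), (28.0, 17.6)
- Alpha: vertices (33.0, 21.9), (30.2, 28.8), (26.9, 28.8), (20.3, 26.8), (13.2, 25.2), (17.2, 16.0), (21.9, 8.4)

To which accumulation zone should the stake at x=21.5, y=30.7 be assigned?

Cast a ray rightward from (21.5, 30.7). For each polygon, the edges (by vertex number in listed order) whose endpoints lie on opposite sides of y = 30.7, where each meets that height, and whether that is right or left of the point:
Eta: 1–2 at x≈24.66 (right), 2–3 at x≈23.49 (right) → 2 crossings.
Iota: 2–3 at x≈17.09 (left), 5–1 at x≈26.25 (right) → 1 crossing.
Mu: no edge straddles that height → 0 crossings.
Epsilon: 1–2 at x≈18.84 (left), 2–3 at x≈15.28 (left) → 0 crossings.
Alpha: no edge straddles that height → 0 crossings.
Only Iota has an odd count, so the point is inside Iota.

Iota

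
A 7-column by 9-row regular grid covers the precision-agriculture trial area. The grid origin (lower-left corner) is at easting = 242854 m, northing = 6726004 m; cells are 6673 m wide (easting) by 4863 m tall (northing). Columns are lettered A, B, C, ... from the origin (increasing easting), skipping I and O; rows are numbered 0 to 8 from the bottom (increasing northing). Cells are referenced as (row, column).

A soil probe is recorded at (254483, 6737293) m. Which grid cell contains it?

(2, B)

Column index: ⌊(254483 − 242854) / 6673⌋ = ⌊1.743⌋ = 1 → column B
Row offset from origin: ⌊(6737293 − 6726004) / 4863⌋ = ⌊2.321⌋ = 2 → row 2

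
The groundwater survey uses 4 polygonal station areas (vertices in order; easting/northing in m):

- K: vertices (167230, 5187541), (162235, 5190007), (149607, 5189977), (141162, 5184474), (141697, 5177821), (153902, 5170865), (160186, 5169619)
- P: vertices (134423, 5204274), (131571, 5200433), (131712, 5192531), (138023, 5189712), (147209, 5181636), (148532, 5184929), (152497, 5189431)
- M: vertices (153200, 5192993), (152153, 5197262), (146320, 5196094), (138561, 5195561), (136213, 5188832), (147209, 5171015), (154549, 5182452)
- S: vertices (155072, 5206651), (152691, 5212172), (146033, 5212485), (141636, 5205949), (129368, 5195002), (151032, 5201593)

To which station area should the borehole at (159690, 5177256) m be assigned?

K

Cast a ray rightward from (159690, 5177256). For each polygon, the edges (by vertex number in listed order) whose endpoints lie on opposite sides of northing = 5177256, where each meets that height, and whether that is right or left of the point:
K: 5–6 at easting≈142688.3 (left), 7–1 at easting≈163187.6 (right) → 1 crossing.
P: no edge straddles that height → 0 crossings.
M: 5–6 at easting≈143357.3 (left), 6–7 at easting≈151214.3 (left) → 0 crossings.
S: no edge straddles that height → 0 crossings.
Only K has an odd count, so the point is inside K.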